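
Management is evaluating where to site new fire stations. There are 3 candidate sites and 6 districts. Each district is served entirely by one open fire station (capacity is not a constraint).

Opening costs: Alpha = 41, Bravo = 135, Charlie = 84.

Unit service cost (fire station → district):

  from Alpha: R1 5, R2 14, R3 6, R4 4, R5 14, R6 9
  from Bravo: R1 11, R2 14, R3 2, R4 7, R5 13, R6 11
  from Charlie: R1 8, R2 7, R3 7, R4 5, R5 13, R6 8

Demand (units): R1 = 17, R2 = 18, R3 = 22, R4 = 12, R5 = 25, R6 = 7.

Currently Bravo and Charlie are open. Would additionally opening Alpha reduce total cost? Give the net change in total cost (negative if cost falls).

Yes — net change −22 (cost falls by 22).

Current service cost with {Bravo, Charlie}: 747.
Adding Alpha: each district re-picks its cheapest; new service cost 684, saving 63.
Extra fixed cost: 41. Net change = 41 − 63 = -22.
(Totals: 966 → 944.)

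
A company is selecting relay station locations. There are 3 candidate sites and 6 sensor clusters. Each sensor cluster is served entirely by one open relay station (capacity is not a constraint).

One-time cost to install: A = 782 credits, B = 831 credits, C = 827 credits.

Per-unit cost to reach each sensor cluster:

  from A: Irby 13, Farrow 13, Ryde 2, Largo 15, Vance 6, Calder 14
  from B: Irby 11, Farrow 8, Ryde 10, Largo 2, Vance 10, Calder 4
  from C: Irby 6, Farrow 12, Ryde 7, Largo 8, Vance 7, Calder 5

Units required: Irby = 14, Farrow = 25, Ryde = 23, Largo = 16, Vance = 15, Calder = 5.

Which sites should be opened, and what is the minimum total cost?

For any fixed open set, each sensor cluster goes to its cheapest open site; total = fixed + service.
{B}: Irby→B 11·14=154, Farrow→B 8·25=200, Ryde→B 10·23=230, Largo→B 2·16=32, Vance→B 10·15=150, Calder→B 4·5=20. Service 786; fixed 831; total 1617.
{C}: Irby→C 6·14=84, Farrow→C 12·25=300, Ryde→C 7·23=161, Largo→C 8·16=128, Vance→C 7·15=105, Calder→C 5·5=25. Service 803; fixed 827; total 1630.
{A}: service 953 + fixed 782 = 1735
{A, B, C}: service 472 + fixed 2440 = 2912
(All 7 nonempty subsets were checked; B only is lowest.)

Open B only; minimum total cost 1617.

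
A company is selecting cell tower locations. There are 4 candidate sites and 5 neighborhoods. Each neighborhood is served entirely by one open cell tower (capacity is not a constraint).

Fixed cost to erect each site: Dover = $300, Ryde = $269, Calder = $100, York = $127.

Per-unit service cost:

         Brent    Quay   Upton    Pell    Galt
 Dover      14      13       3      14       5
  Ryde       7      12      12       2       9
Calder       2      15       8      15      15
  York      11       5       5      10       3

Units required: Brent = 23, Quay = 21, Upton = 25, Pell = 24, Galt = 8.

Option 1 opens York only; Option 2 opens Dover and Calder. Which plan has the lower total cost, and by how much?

Option 1: {York}: Brent→York 11·23=253, Quay→York 5·21=105, Upton→York 5·25=125, Pell→York 10·24=240, Galt→York 3·8=24. Service 747; fixed 127; total 874.
Option 2: {Dover, Calder}: Brent→Calder 2·23=46, Quay→Dover 13·21=273, Upton→Dover 3·25=75, Pell→Dover 14·24=336, Galt→Dover 5·8=40. Service 770; fixed 400; total 1170.
Difference: |874 − 1170| = 296.

Option 1 is cheaper by 296.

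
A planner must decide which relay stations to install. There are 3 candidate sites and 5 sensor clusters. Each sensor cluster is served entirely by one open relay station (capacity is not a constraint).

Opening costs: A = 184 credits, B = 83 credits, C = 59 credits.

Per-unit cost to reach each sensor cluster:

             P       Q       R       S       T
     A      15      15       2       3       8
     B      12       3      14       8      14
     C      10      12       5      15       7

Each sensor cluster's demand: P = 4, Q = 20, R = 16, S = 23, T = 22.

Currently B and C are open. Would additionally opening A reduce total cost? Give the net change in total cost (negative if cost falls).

Current service cost with {B, C}: 518.
Adding A: each sensor cluster re-picks its cheapest; new service cost 355, saving 163.
Extra fixed cost: 184. Net change = 184 − 163 = 21.
(Totals: 660 → 681.)

No — net change +21 (cost rises by 21).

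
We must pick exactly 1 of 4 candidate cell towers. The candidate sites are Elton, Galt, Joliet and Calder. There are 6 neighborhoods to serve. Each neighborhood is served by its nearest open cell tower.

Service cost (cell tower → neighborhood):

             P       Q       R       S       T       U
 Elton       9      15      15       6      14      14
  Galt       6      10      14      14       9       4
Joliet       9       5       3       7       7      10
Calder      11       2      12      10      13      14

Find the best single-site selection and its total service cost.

With exactly 1 open, each neighborhood uses its cheapest among the chosen.
{Joliet}: P→Joliet 9, Q→Joliet 5, R→Joliet 3, S→Joliet 7, T→Joliet 7, U→Joliet 10. Service cost 41.
{Galt}: service cost 57
{Calder}: service cost 62
Among all 4 size-1 choices, {Joliet} is lowest.

Choose Joliet only; total service cost 41.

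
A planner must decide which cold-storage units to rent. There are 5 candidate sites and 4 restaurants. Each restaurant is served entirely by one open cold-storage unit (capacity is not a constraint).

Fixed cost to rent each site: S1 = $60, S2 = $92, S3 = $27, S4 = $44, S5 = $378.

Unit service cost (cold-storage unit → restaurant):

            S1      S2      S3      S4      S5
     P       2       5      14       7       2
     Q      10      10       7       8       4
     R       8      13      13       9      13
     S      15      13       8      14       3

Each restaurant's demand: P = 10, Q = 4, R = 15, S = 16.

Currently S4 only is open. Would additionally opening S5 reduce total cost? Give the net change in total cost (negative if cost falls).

Current service cost with {S4}: 461.
Adding S5: each restaurant re-picks its cheapest; new service cost 219, saving 242.
Extra fixed cost: 378. Net change = 378 − 242 = 136.
(Totals: 505 → 641.)

No — net change +136 (cost rises by 136).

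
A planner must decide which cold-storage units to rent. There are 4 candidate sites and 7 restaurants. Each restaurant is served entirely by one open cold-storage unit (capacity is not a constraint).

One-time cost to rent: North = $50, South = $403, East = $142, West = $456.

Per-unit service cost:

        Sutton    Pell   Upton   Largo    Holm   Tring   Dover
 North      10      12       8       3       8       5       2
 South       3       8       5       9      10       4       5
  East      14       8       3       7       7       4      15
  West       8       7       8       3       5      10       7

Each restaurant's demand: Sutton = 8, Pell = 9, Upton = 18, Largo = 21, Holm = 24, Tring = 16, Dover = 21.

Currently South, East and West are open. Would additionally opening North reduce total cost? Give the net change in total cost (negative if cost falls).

Yes — net change −13 (cost falls by 13).

Current service cost with {South, East, West}: 493.
Adding North: each restaurant re-picks its cheapest; new service cost 430, saving 63.
Extra fixed cost: 50. Net change = 50 − 63 = -13.
(Totals: 1494 → 1481.)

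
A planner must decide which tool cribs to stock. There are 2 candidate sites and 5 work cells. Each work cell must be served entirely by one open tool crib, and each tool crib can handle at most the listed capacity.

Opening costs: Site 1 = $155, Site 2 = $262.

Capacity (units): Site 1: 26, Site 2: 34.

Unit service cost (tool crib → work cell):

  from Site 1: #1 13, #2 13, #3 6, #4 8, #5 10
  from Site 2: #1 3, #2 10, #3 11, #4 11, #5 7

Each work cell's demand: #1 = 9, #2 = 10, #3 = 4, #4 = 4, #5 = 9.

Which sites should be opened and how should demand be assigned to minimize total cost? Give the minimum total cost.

Minimum total cost: 663

Open {Site 1, Site 2}: #1→Site 2 3·9=27, #2→Site 2 10·10=100, #3→Site 1 6·4=24, #4→Site 1 8·4=32, #5→Site 2 7·9=63.
Loads: Site 1 carries 8/26, Site 2 carries 28/34. Service 246; fixed 417; total 663.
Next best feasible plan costs 675.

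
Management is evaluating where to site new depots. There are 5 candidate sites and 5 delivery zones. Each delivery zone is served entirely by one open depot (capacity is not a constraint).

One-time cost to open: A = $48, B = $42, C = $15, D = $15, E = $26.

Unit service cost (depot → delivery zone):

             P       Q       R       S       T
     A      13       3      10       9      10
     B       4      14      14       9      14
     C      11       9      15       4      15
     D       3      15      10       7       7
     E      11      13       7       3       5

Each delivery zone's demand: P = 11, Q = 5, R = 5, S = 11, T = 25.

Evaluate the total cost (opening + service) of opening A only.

Each delivery zone is assigned to its cheapest site among the open ones.
{A}: P→A 13·11=143, Q→A 3·5=15, R→A 10·5=50, S→A 9·11=99, T→A 10·25=250. Service 557; fixed 48; total 605.

Total cost: 605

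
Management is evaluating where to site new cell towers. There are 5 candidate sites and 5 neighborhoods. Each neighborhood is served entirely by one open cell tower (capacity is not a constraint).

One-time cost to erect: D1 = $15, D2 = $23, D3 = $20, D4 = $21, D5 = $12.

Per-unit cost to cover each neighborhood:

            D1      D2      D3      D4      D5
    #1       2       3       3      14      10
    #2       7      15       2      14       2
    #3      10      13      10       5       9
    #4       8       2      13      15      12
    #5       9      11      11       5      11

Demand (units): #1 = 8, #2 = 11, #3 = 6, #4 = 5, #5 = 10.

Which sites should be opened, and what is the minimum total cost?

Open D2, D4 and D5; minimum total cost 192.

For any fixed open set, each neighborhood goes to its cheapest open site; total = fixed + service.
{D2, D4, D5}: #1→D2 3·8=24, #2→D5 2·11=22, #3→D4 5·6=30, #4→D2 2·5=10, #5→D4 5·10=50. Service 136; fixed 56; total 192.
{D1, D2, D4, D5}: #1→D1 2·8=16, #2→D5 2·11=22, #3→D4 5·6=30, #4→D2 2·5=10, #5→D4 5·10=50. Service 128; fixed 71; total 199.
{D2, D3, D4}: service 136 + fixed 64 = 200
{D1, D2, D3, D4, D5}: service 128 + fixed 91 = 219
No other subset beats 192.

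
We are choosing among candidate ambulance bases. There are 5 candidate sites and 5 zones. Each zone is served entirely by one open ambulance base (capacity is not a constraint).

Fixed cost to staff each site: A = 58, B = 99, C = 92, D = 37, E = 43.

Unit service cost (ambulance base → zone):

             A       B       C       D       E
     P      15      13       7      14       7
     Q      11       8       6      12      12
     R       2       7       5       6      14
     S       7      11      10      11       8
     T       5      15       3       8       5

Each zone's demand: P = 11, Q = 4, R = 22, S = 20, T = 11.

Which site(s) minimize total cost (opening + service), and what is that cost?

For any fixed open set, each zone goes to its cheapest open site; total = fixed + service.
{A, E}: P→E 7·11=77, Q→A 11·4=44, R→A 2·22=44, S→A 7·20=140, T→A 5·11=55. Service 360; fixed 101; total 461.
{A, C}: service 318 + fixed 150 = 468
{A, D, E}: service 360 + fixed 138 = 498
{A, B, C, D, E}: service 318 + fixed 329 = 647
No other subset beats 461.

Open A and E; minimum total cost 461.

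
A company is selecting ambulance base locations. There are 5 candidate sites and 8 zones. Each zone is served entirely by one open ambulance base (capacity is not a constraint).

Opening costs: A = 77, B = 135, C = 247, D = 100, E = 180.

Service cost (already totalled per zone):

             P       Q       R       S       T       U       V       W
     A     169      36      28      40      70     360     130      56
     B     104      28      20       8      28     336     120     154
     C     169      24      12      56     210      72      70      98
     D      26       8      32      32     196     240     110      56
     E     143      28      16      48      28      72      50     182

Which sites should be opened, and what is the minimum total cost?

For any fixed open set, each zone goes to its cheapest open site; total = fixed + service.
{D, E}: P→D 26, Q→D 8, R→E 16, S→D 32, T→E 28, U→E 72, V→E 50, W→D 56. Service 288; fixed 280; total 568.
{A, D, E}: service 288 + fixed 357 = 645
{B, D, E}: service 264 + fixed 415 = 679
{A, B, C, D, E}: service 260 + fixed 739 = 999
No other subset beats 568.

Open D and E; minimum total cost 568.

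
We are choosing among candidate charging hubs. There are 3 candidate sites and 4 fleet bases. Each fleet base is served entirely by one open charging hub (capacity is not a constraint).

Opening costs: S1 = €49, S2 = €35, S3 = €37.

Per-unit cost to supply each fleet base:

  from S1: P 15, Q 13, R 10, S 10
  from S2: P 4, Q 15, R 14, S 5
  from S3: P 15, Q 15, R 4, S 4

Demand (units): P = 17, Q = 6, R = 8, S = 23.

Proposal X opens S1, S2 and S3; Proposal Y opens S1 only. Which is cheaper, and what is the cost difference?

Proposal X is cheaper by 301.

Proposal X: {S1, S2, S3}: P→S2 4·17=68, Q→S1 13·6=78, R→S3 4·8=32, S→S3 4·23=92. Service 270; fixed 121; total 391.
Proposal Y: {S1}: P→S1 15·17=255, Q→S1 13·6=78, R→S1 10·8=80, S→S1 10·23=230. Service 643; fixed 49; total 692.
Difference: |391 − 692| = 301.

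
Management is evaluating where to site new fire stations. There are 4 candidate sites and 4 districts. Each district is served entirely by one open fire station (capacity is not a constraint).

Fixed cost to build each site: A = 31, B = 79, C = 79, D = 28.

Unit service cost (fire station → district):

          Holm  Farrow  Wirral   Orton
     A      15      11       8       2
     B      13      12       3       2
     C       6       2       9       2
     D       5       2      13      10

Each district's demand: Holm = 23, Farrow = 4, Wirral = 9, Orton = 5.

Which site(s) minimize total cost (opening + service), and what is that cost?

For any fixed open set, each district goes to its cheapest open site; total = fixed + service.
{A, D}: Holm→D 5·23=115, Farrow→D 2·4=8, Wirral→A 8·9=72, Orton→A 2·5=10. Service 205; fixed 59; total 264.
{B, D}: service 160 + fixed 107 = 267
{A, B, D}: service 160 + fixed 138 = 298
{A, B, C, D}: service 160 + fixed 217 = 377
No other subset beats 264.

Open A and D; minimum total cost 264.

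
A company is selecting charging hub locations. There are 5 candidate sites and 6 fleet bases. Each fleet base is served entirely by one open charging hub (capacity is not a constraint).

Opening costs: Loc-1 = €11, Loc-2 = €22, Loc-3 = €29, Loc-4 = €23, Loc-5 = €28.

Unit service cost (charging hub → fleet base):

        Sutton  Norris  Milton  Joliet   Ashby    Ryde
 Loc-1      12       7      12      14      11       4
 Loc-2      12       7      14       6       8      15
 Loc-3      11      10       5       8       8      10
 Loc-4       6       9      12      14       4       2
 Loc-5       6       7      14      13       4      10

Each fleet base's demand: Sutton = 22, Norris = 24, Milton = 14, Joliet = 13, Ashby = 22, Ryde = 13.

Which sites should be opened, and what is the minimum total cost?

For any fixed open set, each fleet base goes to its cheapest open site; total = fixed + service.
{Loc-2, Loc-3, Loc-4}: Sutton→Loc-4 6·22=132, Norris→Loc-2 7·24=168, Milton→Loc-3 5·14=70, Joliet→Loc-2 6·13=78, Ashby→Loc-4 4·22=88, Ryde→Loc-4 2·13=26. Service 562; fixed 74; total 636.
{Loc-1, Loc-2, Loc-3, Loc-4}: service 562 + fixed 85 = 647
{Loc-1, Loc-3, Loc-4}: service 588 + fixed 63 = 651
{Loc-1, Loc-2, Loc-3, Loc-4, Loc-5}: service 562 + fixed 113 = 675
No other subset beats 636.

Open Loc-2, Loc-3 and Loc-4; minimum total cost 636.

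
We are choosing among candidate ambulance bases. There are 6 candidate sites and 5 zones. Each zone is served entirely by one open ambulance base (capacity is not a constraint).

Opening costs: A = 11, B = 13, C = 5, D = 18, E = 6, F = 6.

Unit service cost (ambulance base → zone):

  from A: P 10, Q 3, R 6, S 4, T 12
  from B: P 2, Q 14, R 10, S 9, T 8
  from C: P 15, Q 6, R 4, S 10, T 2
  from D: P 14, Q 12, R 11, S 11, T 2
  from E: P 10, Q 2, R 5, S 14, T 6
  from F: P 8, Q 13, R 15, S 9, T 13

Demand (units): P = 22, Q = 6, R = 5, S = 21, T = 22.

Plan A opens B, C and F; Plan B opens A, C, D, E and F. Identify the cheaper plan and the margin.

Plan A is cheaper by 25.

Plan A: {B, C, F}: P→B 2·22=44, Q→C 6·6=36, R→C 4·5=20, S→B 9·21=189, T→C 2·22=44. Service 333; fixed 24; total 357.
Plan B: {A, C, D, E, F}: P→F 8·22=176, Q→E 2·6=12, R→C 4·5=20, S→A 4·21=84, T→C 2·22=44. Service 336; fixed 46; total 382.
Difference: |357 − 382| = 25.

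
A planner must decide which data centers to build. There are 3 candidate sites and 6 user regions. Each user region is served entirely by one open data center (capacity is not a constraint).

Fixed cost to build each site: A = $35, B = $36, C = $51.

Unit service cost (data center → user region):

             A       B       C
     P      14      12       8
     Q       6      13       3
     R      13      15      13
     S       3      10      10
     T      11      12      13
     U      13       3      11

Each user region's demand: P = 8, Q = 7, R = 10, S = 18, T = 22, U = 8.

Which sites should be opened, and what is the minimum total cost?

Open A, B and C; minimum total cost 657.

For any fixed open set, each user region goes to its cheapest open site; total = fixed + service.
{A, B, C}: P→C 8·8=64, Q→C 3·7=21, R→A 13·10=130, S→A 3·18=54, T→A 11·22=242, U→B 3·8=24. Service 535; fixed 122; total 657.
{A, B}: service 588 + fixed 71 = 659
{A, C}: service 599 + fixed 86 = 685
{A}: service 684 + fixed 35 = 719
No other subset beats 657.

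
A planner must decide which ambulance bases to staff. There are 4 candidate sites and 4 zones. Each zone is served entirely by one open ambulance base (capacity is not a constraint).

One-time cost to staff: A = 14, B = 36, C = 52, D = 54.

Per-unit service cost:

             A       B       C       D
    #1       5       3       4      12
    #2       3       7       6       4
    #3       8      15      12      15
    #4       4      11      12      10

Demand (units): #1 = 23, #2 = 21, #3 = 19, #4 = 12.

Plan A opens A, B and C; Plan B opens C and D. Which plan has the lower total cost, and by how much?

Plan A is cheaper by 196.

Plan A: {A, B, C}: #1→B 3·23=69, #2→A 3·21=63, #3→A 8·19=152, #4→A 4·12=48. Service 332; fixed 102; total 434.
Plan B: {C, D}: #1→C 4·23=92, #2→D 4·21=84, #3→C 12·19=228, #4→D 10·12=120. Service 524; fixed 106; total 630.
Difference: |434 − 630| = 196.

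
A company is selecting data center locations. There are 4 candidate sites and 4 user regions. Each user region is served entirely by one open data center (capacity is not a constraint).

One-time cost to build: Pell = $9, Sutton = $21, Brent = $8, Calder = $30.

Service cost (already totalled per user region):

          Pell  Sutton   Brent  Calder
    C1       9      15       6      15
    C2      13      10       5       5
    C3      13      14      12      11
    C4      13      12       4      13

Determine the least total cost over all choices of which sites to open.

Minimum total cost: 35

For any fixed open set, each user region goes to its cheapest open site; total = fixed + service.
{Brent}: C1→Brent 6, C2→Brent 5, C3→Brent 12, C4→Brent 4. Service 27; fixed 8; total 35.
{Pell, Brent}: service 27 + fixed 17 = 44
{Sutton, Brent}: C1→Brent 6, C2→Brent 5, C3→Brent 12, C4→Brent 4. Service 27; fixed 29; total 56.
{Pell, Sutton, Brent, Calder}: service 26 + fixed 68 = 94
No other subset beats 35.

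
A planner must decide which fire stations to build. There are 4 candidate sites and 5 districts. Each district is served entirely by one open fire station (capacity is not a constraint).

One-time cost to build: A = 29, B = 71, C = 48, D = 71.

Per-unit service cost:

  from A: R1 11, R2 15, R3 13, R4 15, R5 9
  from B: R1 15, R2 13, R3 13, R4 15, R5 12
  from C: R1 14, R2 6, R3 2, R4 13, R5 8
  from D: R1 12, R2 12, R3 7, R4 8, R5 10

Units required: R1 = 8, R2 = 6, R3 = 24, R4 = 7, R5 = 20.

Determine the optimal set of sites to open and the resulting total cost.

For any fixed open set, each district goes to its cheapest open site; total = fixed + service.
{C}: R1→C 14·8=112, R2→C 6·6=36, R3→C 2·24=48, R4→C 13·7=91, R5→C 8·20=160. Service 447; fixed 48; total 495.
{A, C}: R1→A 11·8=88, R2→C 6·6=36, R3→C 2·24=48, R4→C 13·7=91, R5→C 8·20=160. Service 423; fixed 77; total 500.
{C, D}: service 396 + fixed 119 = 515
{A, B, C, D}: R1→A 11·8=88, R2→C 6·6=36, R3→C 2·24=48, R4→D 8·7=56, R5→C 8·20=160. Service 388; fixed 219; total 607.
No other subset beats 495.

Open C only; minimum total cost 495.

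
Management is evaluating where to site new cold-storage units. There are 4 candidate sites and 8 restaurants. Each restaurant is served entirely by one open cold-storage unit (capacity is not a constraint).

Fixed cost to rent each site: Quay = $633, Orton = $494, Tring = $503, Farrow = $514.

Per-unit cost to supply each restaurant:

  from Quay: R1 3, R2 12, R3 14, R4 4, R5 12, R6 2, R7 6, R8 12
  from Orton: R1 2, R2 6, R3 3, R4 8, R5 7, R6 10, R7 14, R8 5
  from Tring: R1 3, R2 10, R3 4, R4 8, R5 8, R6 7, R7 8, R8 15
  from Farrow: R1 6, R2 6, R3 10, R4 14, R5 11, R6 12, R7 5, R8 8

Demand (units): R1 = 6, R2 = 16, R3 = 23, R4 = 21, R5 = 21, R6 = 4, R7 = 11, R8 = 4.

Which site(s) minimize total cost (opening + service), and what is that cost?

Open Orton only; minimum total cost 1200.

For any fixed open set, each restaurant goes to its cheapest open site; total = fixed + service.
{Orton}: R1→Orton 2·6=12, R2→Orton 6·16=96, R3→Orton 3·23=69, R4→Orton 8·21=168, R5→Orton 7·21=147, R6→Orton 10·4=40, R7→Orton 14·11=154, R8→Orton 5·4=20. Service 706; fixed 494; total 1200.
{Tring}: service 782 + fixed 503 = 1285
{Farrow}: R1→Farrow 6·6=36, R2→Farrow 6·16=96, R3→Farrow 10·23=230, R4→Farrow 14·21=294, R5→Farrow 11·21=231, R6→Farrow 12·4=48, R7→Farrow 5·11=55, R8→Farrow 8·4=32. Service 1022; fixed 514; total 1536.
{Quay, Orton, Tring, Farrow}: service 491 + fixed 2144 = 2635
No other subset beats 1200.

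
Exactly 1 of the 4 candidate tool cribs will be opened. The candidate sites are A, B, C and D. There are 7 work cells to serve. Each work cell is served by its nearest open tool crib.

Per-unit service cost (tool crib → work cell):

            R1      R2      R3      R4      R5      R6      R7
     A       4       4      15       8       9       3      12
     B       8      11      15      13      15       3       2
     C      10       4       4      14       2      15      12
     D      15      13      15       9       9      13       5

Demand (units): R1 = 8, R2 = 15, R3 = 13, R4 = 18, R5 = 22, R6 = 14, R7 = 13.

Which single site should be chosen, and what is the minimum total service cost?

Choose A only; total service cost 827.

With exactly 1 open, each work cell uses its cheapest among the chosen.
{A}: R1→A 4·8=32, R2→A 4·15=60, R3→A 15·13=195, R4→A 8·18=144, R5→A 9·22=198, R6→A 3·14=42, R7→A 12·13=156. Service cost 827.
{C}: service cost 854
{B}: service cost 1056
Among all 4 size-1 choices, {A} is lowest.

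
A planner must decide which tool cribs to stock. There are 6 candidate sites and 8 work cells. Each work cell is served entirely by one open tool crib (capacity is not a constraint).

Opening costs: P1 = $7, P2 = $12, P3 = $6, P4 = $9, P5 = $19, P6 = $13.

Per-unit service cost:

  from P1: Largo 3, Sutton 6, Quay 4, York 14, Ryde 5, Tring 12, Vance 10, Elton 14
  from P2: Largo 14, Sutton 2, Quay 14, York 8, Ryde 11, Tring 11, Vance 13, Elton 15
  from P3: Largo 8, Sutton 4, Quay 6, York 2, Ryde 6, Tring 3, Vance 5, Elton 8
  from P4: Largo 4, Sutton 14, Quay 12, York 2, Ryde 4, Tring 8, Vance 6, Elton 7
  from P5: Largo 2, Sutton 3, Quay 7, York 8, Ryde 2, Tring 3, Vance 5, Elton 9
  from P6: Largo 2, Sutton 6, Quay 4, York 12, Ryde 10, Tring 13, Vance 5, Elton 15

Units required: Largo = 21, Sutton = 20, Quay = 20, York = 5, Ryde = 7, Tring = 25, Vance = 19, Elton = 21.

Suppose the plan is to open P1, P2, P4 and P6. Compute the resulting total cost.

Total cost: 683

Each work cell is assigned to its cheapest site among the open ones.
{P1, P2, P4, P6}: Largo→P6 2·21=42, Sutton→P2 2·20=40, Quay→P1 4·20=80, York→P4 2·5=10, Ryde→P4 4·7=28, Tring→P4 8·25=200, Vance→P6 5·19=95, Elton→P4 7·21=147. Service 642; fixed 41; total 683.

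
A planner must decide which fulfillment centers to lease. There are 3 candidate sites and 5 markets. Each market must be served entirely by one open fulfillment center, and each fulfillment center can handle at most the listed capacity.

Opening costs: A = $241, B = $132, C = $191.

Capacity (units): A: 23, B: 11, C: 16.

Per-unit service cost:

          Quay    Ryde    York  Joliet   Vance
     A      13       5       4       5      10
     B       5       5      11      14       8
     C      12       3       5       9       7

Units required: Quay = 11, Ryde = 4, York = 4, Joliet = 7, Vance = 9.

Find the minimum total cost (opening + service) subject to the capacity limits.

Open {A, C}: Quay→A 13·11=143, Ryde→C 3·4=12, York→A 4·4=16, Joliet→A 5·7=35, Vance→C 7·9=63.
Loads: A carries 22/23, C carries 13/16. Service 269; fixed 432; total 701.
Next best feasible plan costs 713.

Minimum total cost: 701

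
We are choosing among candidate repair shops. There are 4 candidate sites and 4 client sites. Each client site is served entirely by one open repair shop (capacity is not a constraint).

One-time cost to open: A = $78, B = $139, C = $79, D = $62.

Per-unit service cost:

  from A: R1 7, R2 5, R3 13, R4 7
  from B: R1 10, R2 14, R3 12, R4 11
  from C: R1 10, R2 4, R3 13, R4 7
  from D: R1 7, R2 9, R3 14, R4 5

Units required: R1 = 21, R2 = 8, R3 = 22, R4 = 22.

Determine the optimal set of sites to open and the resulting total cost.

For any fixed open set, each client site goes to its cheapest open site; total = fixed + service.
{D}: R1→D 7·21=147, R2→D 9·8=72, R3→D 14·22=308, R4→D 5·22=110. Service 637; fixed 62; total 699.
{A}: R1→A 7·21=147, R2→A 5·8=40, R3→A 13·22=286, R4→A 7·22=154. Service 627; fixed 78; total 705.
{C, D}: service 575 + fixed 141 = 716
{A, B, C, D}: R1→A 7·21=147, R2→C 4·8=32, R3→B 12·22=264, R4→D 5·22=110. Service 553; fixed 358; total 911.
(All 15 nonempty subsets were checked; D only is lowest.)

Open D only; minimum total cost 699.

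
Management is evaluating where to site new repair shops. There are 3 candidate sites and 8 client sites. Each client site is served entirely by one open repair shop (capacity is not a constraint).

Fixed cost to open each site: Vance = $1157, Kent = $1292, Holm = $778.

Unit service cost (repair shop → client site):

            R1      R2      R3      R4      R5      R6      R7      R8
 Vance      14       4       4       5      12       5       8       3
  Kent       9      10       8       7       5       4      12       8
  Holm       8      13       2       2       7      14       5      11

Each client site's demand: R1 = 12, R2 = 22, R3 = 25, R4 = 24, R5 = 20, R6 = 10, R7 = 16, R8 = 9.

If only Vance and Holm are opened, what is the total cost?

Total cost: 2514

Each client site is assigned to its cheapest site among the open ones.
{Vance, Holm}: R1→Holm 8·12=96, R2→Vance 4·22=88, R3→Holm 2·25=50, R4→Holm 2·24=48, R5→Holm 7·20=140, R6→Vance 5·10=50, R7→Holm 5·16=80, R8→Vance 3·9=27. Service 579; fixed 1935; total 2514.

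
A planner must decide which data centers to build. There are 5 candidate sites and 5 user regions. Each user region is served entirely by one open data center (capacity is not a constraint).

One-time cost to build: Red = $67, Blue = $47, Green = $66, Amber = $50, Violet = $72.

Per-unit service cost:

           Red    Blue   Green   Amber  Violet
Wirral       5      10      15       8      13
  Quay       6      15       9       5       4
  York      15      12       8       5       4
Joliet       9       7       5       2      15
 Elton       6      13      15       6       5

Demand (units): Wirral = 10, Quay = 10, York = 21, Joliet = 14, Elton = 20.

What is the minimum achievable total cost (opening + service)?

Minimum total cost: 433

For any fixed open set, each user region goes to its cheapest open site; total = fixed + service.
{Amber}: Wirral→Amber 8·10=80, Quay→Amber 5·10=50, York→Amber 5·21=105, Joliet→Amber 2·14=28, Elton→Amber 6·20=120. Service 383; fixed 50; total 433.
{Amber, Violet}: service 332 + fixed 122 = 454
{Red, Amber}: service 353 + fixed 117 = 470
{Red, Blue, Green, Amber, Violet}: Wirral→Red 5·10=50, Quay→Violet 4·10=40, York→Violet 4·21=84, Joliet→Amber 2·14=28, Elton→Violet 5·20=100. Service 302; fixed 302; total 604.
No other subset beats 433.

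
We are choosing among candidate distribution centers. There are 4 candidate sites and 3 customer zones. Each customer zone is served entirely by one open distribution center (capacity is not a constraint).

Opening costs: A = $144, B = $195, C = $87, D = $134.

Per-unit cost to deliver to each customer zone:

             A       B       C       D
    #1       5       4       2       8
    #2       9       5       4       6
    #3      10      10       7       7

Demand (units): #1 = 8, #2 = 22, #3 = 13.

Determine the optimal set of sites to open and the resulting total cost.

For any fixed open set, each customer zone goes to its cheapest open site; total = fixed + service.
{C}: #1→C 2·8=16, #2→C 4·22=88, #3→C 7·13=91. Service 195; fixed 87; total 282.
{C, D}: #1→C 2·8=16, #2→C 4·22=88, #3→C 7·13=91. Service 195; fixed 221; total 416.
{D}: #1→D 8·8=64, #2→D 6·22=132, #3→D 7·13=91. Service 287; fixed 134; total 421.
{A, B, C, D}: service 195 + fixed 560 = 755
(All 15 nonempty subsets were checked; C only is lowest.)

Open C only; minimum total cost 282.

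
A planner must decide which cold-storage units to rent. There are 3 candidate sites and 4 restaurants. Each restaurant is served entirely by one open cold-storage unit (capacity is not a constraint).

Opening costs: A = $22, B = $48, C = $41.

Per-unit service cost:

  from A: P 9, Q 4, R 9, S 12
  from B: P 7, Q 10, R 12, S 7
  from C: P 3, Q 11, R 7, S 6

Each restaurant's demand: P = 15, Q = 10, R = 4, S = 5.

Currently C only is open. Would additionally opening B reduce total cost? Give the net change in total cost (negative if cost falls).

No — net change +38 (cost rises by 38).

Current service cost with {C}: 213.
Adding B: each restaurant re-picks its cheapest; new service cost 203, saving 10.
Extra fixed cost: 48. Net change = 48 − 10 = 38.
(Totals: 254 → 292.)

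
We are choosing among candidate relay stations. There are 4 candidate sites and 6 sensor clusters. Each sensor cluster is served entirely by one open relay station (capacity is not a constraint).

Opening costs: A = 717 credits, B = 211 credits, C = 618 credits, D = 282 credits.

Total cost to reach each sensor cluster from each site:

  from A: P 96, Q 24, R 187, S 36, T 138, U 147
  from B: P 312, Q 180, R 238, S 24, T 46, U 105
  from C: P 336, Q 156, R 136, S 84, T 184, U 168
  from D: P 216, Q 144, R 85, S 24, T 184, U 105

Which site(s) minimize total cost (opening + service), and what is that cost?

Open D only; minimum total cost 1040.

For any fixed open set, each sensor cluster goes to its cheapest open site; total = fixed + service.
{D}: P→D 216, Q→D 144, R→D 85, S→D 24, T→D 184, U→D 105. Service 758; fixed 282; total 1040.
{B, D}: service 620 + fixed 493 = 1113
{B}: P→B 312, Q→B 180, R→B 238, S→B 24, T→B 46, U→B 105. Service 905; fixed 211; total 1116.
{A, B, C, D}: service 380 + fixed 1828 = 2208
(All 15 nonempty subsets were checked; D only is lowest.)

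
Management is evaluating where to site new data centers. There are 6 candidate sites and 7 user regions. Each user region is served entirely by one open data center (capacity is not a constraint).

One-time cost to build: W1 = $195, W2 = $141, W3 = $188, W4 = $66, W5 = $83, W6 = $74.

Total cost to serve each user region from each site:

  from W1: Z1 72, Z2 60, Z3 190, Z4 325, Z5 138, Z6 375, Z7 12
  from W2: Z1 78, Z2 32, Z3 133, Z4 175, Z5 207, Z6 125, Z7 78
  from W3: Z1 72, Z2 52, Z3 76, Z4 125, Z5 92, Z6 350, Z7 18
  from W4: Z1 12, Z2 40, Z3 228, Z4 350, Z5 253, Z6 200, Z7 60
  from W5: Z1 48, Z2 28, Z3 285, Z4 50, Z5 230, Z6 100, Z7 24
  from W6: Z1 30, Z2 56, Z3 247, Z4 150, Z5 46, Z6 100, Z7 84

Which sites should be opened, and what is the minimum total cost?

Open W5 and W6; minimum total cost 682.

For any fixed open set, each user region goes to its cheapest open site; total = fixed + service.
{W5, W6}: Z1→W6 30, Z2→W5 28, Z3→W6 247, Z4→W5 50, Z5→W6 46, Z6→W5 100, Z7→W5 24. Service 525; fixed 157; total 682.
{W3, W5}: Z1→W5 48, Z2→W5 28, Z3→W3 76, Z4→W5 50, Z5→W3 92, Z6→W5 100, Z7→W3 18. Service 412; fixed 271; total 683.
{W3, W5, W6}: service 348 + fixed 345 = 693
{W1, W2, W3, W4, W5, W6}: Z1→W4 12, Z2→W5 28, Z3→W3 76, Z4→W5 50, Z5→W6 46, Z6→W5 100, Z7→W1 12. Service 324; fixed 747; total 1071.
No other subset beats 682.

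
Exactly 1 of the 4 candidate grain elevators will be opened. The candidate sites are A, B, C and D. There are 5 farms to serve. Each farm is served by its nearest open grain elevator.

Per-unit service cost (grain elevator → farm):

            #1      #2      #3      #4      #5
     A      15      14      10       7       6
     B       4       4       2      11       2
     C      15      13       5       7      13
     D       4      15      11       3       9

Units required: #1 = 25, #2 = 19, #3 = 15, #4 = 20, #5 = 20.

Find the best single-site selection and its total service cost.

With exactly 1 open, each farm uses its cheapest among the chosen.
{B}: #1→B 4·25=100, #2→B 4·19=76, #3→B 2·15=30, #4→B 11·20=220, #5→B 2·20=40. Service cost 466.
{D}: service cost 790
{A}: service cost 1051
Among all 4 size-1 choices, {B} is lowest.

Choose B only; total service cost 466.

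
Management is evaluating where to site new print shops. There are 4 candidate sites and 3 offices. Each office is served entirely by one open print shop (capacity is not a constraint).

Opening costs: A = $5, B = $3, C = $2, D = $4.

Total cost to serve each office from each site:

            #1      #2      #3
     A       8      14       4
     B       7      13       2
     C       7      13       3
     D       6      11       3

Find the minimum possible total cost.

Minimum total cost: 24

For any fixed open set, each office goes to its cheapest open site; total = fixed + service.
{D}: #1→D 6, #2→D 11, #3→D 3. Service 20; fixed 4; total 24.
{B}: service 22 + fixed 3 = 25
{C}: service 23 + fixed 2 = 25
{A, B, C, D}: service 19 + fixed 14 = 33
(All 15 nonempty subsets were checked; D only is lowest.)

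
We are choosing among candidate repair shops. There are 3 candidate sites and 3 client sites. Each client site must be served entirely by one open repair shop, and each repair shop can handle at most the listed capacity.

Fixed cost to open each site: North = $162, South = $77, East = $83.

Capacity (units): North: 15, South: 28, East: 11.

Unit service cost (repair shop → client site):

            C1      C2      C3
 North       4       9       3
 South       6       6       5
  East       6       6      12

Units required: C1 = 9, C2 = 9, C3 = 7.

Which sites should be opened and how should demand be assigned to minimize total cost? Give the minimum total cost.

Minimum total cost: 220

Open {South}: C1→South 6·9=54, C2→South 6·9=54, C3→South 5·7=35.
Loads: South carries 25/28. Service 143; fixed 77; total 220.
Next best feasible plan costs 303.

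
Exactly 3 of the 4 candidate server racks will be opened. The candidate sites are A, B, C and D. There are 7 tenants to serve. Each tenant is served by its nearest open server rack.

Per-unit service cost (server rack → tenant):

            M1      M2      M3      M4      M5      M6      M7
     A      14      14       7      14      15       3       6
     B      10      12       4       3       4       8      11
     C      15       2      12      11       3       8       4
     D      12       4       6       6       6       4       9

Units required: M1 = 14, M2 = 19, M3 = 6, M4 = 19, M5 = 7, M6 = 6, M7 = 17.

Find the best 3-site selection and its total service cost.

Choose A, B and C; total service cost 366.

With exactly 3 open, each tenant uses its cheapest among the chosen.
{A, B, C}: M1→B 10·14=140, M2→C 2·19=38, M3→B 4·6=24, M4→B 3·19=57, M5→C 3·7=21, M6→A 3·6=18, M7→C 4·17=68. Service cost 366.
{B, C, D}: service cost 372
{A, B, D}: service cost 445
Among all 4 size-3 choices, {A, B, C} is lowest.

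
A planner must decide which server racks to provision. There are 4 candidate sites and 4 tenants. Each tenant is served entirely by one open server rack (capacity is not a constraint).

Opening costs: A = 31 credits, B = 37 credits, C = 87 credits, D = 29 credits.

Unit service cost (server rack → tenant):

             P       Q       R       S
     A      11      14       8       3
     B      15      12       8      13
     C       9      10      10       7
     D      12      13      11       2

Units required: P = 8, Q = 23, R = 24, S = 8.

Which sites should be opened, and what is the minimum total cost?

For any fixed open set, each tenant goes to its cheapest open site; total = fixed + service.
{A, C}: P→C 9·8=72, Q→C 10·23=230, R→A 8·24=192, S→A 3·8=24. Service 518; fixed 118; total 636.
{B, D}: service 580 + fixed 66 = 646
{A, B}: service 580 + fixed 68 = 648
{A, B, C, D}: service 510 + fixed 184 = 694
No other subset beats 636.

Open A and C; minimum total cost 636.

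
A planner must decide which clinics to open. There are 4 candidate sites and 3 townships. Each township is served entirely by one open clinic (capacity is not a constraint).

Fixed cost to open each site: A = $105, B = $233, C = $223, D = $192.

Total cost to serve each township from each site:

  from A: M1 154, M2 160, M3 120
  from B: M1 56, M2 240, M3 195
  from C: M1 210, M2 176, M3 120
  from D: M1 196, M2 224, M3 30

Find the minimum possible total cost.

For any fixed open set, each township goes to its cheapest open site; total = fixed + service.
{A}: M1→A 154, M2→A 160, M3→A 120. Service 434; fixed 105; total 539.
{A, D}: M1→A 154, M2→A 160, M3→D 30. Service 344; fixed 297; total 641.
{D}: service 450 + fixed 192 = 642
{A, B, C, D}: M1→B 56, M2→A 160, M3→D 30. Service 246; fixed 753; total 999.
(All 15 nonempty subsets were checked; A only is lowest.)

Minimum total cost: 539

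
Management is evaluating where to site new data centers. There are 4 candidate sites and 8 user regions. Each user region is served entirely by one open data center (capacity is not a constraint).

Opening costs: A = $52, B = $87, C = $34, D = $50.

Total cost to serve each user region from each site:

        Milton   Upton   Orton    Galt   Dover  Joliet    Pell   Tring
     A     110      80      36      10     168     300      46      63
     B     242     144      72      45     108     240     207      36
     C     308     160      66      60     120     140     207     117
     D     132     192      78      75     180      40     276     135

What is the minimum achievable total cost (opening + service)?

For any fixed open set, each user region goes to its cheapest open site; total = fixed + service.
{A, C, D}: Milton→A 110, Upton→A 80, Orton→A 36, Galt→A 10, Dover→C 120, Joliet→D 40, Pell→A 46, Tring→A 63. Service 505; fixed 136; total 641.
{A, B, D}: service 466 + fixed 189 = 655
{A, D}: Milton→A 110, Upton→A 80, Orton→A 36, Galt→A 10, Dover→A 168, Joliet→D 40, Pell→A 46, Tring→A 63. Service 553; fixed 102; total 655.
{A, B, C, D}: service 466 + fixed 223 = 689
No other subset beats 641.

Minimum total cost: 641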